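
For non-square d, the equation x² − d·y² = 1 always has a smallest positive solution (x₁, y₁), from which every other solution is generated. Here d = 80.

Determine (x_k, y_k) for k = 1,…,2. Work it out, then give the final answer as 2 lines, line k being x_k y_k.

9 1
161 18

d=80: √d = [8; 1,16] (ℓ=2, even), read p_1/q_1
i=0: a=8 ⇒ p=8, q=1
i=1: a=1 ⇒ p=9, q=1
(x₁, y₁) = (9, 1);  9² − 80·1² = 1 ✓
(9+1√80)^2 = 161 + 18√80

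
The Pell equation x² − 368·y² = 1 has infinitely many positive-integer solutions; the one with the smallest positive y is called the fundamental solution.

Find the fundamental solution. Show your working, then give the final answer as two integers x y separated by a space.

1151 60

√368 → a₀=19, period (5,2,5,38); ℓ=4 even so k=3
i=0: a=19 ⇒ p=19, q=1
…
i=2: a=2 ⇒ p=211, q=11
i=3: a=5 ⇒ p=1151, q=60
→ (1151, 60).  Check: 1151²=1324801, 368·60²=1324800, difference 1.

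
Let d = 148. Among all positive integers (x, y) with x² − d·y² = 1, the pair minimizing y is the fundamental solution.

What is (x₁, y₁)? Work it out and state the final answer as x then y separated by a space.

73 6

d=148: √d = [12; 6,24] (ℓ=2, even), read p_1/q_1
a_0=12:  p_0=12·1+0=12,  q_0=12·0+1=1
a_1=6:  p_1=6·12+1=73,  q_1=6·1+0=6
fundamental: x₁=73, y₁=6  (since 5329 − 148·36 = 1)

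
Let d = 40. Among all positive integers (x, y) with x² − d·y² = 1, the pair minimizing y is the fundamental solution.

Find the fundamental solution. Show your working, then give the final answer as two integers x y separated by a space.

d=40: √d = [6; 3,12] (ℓ=2, even), read p_1/q_1
k=0  a_k=6  p_k/q_k = 6/1
k=1  a_k=3  p_k/q_k = 19/3
(x₁, y₁) = (19, 3);  19² − 40·3² = 1 ✓

19 3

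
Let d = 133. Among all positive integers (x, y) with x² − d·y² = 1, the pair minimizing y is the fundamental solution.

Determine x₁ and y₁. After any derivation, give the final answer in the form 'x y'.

2588599 224460

d=133: √d = [11; 1,1,7,5,1,…,1,1,22] (ℓ=16, even), read p_15/q_15
i=0: a=11 ⇒ p=11, q=1
…
i=2: a=1 ⇒ p=23, q=2
i=3: a=7 ⇒ p=173, q=15
i=4: a=5 ⇒ p=888, q=77
…
i=8: a=2 ⇒ p=7969, q=691
i=9: a=1 ⇒ p=10979, q=952
i=10: a=1 ⇒ p=18948, q=1643
…
i=13: a=7 ⇒ p=1210008, q=104921
i=14: a=1 ⇒ p=1378591, q=119539
i=15: a=1 ⇒ p=2588599, q=224460
→ (2588599, 224460).  Check: 2588599²=6700844782801, 133·224460²=6700844782800, difference 1.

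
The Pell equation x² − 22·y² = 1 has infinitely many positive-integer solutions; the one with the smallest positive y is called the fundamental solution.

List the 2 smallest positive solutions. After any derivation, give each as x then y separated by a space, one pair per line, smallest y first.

197 42
77617 16548

[4; 1,2,4,2,1,8] for √22; ℓ=6 ⇒ convergent index 5
step 0: (4, 1)  from 4·(1,0) + (0,1)
step 1: (5, 1)  from 1·(4,1) + (1,0)
…
step 3: (61, 13)  from 4·(14,3) + (5,1)
step 4: (136, 29)  from 2·(61,13) + (14,3)
step 5: (197, 42)  from 1·(136,29) + (61,13)
→ (197, 42).  Check: 197²=38809, 22·42²=38808, difference 1.
(197+42√22)^2 = 77617 + 16548√22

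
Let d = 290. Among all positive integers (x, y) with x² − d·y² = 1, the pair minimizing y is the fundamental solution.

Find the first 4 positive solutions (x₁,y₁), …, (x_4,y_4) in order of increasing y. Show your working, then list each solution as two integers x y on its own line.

579 34
670481 39372
776416419 45592742
899089542721 52796355864

√290 → a₀=17, period (34); ℓ=1 odd so k=1
step 0: (17, 1)  from 17·(1,0) + (0,1)
step 1: (579, 34)  from 34·(17,1) + (1,0)
→ (579, 34).  Check: 579²=335241, 290·34²=335240, difference 1.
k=2:  x_2 = 579·579+290·34·34 = 670481,  y_2 = 579·34+34·579 = 39372
k=3:  x_3 = 579·670481+290·34·39372 = 776416419,  y_3 = 579·39372+34·670481 = 45592742
k=4:  x_4 = 579·776416419+290·34·45592742 = 899089542721,  y_4 = 579·45592742+34·776416419 = 52796355864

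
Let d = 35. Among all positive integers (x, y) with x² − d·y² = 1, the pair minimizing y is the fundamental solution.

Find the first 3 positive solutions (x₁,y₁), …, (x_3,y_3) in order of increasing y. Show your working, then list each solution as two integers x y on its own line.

[5; 1,10] for √35; ℓ=2 ⇒ convergent index 1
step 0: (5, 1)  from 5·(1,0) + (0,1)
step 1: (6, 1)  from 1·(5,1) + (1,0)
(x₁, y₁) = (6, 1);  6² − 35·1² = 1 ✓
n=2: (6,1)∘(6,1) = (6·6+35·1·1, 6·1+1·6) = (71,12)
n=3: (71,12)∘(6,1) = (6·71+35·1·12, 6·12+1·71) = (846,143)

6 1
71 12
846 143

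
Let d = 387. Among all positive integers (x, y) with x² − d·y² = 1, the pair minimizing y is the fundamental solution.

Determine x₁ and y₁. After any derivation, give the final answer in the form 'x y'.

3482 177

√387 = [19; 1,2,19,2,1,38, …], period ℓ=6 (even) → k=5
k=0  a_k=19  p_k/q_k = 19/1
…
k=3  a_k=19  p_k/q_k = 1141/58
k=4  a_k=2  p_k/q_k = 2341/119
k=5  a_k=1  p_k/q_k = 3482/177
fundamental: x₁=3482, y₁=177  (since 12124324 − 387·31329 = 1)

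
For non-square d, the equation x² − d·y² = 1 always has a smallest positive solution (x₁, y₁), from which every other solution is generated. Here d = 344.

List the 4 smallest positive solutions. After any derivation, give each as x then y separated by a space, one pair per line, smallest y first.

√344 = [18; 1,1,4,1,3,1,4,1,1,36, …], period ℓ=10 (even) → k=9
step 0: (18, 1)  from 18·(1,0) + (0,1)
step 1: (19, 1)  from 1·(18,1) + (1,0)
…
step 3: (167, 9)  from 4·(37,2) + (19,1)
step 4: (204, 11)  from 1·(167,9) + (37,2)
…
step 7: (4711, 254)  from 4·(983,53) + (779,42)
step 8: (5694, 307)  from 1·(4711,254) + (983,53)
step 9: (10405, 561)  from 1·(5694,307) + (4711,254)
(x₁, y₁) = (10405, 561);  10405² − 344·561² = 1 ✓
(x_2, y_2) = (10405·10405 + 344·561·561, 10405·561 + 561·10405) = (216528049, 11674410)
(x_3, y_3) = (10405·216528049 + 344·561·11674410, 10405·11674410 + 561·216528049) = (4505948689285, 242944471539)
(x_4, y_4) = (10405·4505948689285 + 344·561·242944471539, 10405·242944471539 + 561·4505948689285) = (93768792007492801, 5055674441052180)

10405 561
216528049 11674410
4505948689285 242944471539
93768792007492801 5055674441052180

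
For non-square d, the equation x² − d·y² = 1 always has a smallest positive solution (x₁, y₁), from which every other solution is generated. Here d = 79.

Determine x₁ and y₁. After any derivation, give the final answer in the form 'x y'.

d=79: √d = [8; 1,7,1,16] (ℓ=4, even), read p_3/q_3
k=0  a_k=8  p_k/q_k = 8/1
…
k=2  a_k=7  p_k/q_k = 71/8
k=3  a_k=1  p_k/q_k = 80/9
→ (80, 9).  Check: 80²=6400, 79·9²=6399, difference 1.

80 9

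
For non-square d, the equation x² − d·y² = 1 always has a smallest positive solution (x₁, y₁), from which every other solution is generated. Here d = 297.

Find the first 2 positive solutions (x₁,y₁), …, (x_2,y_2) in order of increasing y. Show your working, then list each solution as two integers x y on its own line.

d=297: √d = [17; 4,3,1,1,2,1,1,3,4,34] (ℓ=10, even), read p_9/q_9
a_0=17:  p_0=17·1+0=17,  q_0=17·0+1=1
a_1=4:  p_1=4·17+1=69,  q_1=4·1+0=4
…
a_3=1:  p_3=1·224+69=293,  q_3=1·13+4=17
a_4=1:  p_4=1·293+224=517,  q_4=1·17+13=30
a_5=2:  p_5=2·517+293=1327,  q_5=2·30+17=77
…
a_7=1:  p_7=1·1844+1327=3171,  q_7=1·107+77=184
a_8=3:  p_8=3·3171+1844=11357,  q_8=3·184+107=659
a_9=4:  p_9=4·11357+3171=48599,  q_9=4·659+184=2820
→ (48599, 2820).  Check: 48599²=2361862801, 297·2820²=2361862800, difference 1.
k=2:  x_2 = 48599·48599+297·2820·2820 = 4723725601,  y_2 = 48599·2820+2820·48599 = 274098360

48599 2820
4723725601 274098360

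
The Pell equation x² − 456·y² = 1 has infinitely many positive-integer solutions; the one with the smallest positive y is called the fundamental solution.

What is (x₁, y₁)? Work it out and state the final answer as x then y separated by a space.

1025 48

√456 = [21; 2,1,4,1,2,42, …], period ℓ=6 (even) → k=5
step 0: (21, 1)  from 21·(1,0) + (0,1)
step 1: (43, 2)  from 2·(21,1) + (1,0)
…
step 3: (299, 14)  from 4·(64,3) + (43,2)
step 4: (363, 17)  from 1·(299,14) + (64,3)
step 5: (1025, 48)  from 2·(363,17) + (299,14)
fundamental: x₁=1025, y₁=48  (since 1050625 − 456·2304 = 1)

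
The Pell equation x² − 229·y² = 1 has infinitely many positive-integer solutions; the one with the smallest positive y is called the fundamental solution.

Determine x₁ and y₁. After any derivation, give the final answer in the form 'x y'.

√229 → a₀=15, period (7,1,1,7,30); ℓ=5 odd so k=9
i=0: a=15 ⇒ p=15, q=1
…
i=2: a=1 ⇒ p=121, q=8
i=3: a=1 ⇒ p=227, q=15
…
i=7: a=1 ⇒ p=413926, q=27353
i=8: a=1 ⇒ p=776325, q=51301
i=9: a=7 ⇒ p=5848201, q=386460
→ (5848201, 386460).  Check: 5848201²=34201454936401, 229·386460²=34201454936400, difference 1.

5848201 386460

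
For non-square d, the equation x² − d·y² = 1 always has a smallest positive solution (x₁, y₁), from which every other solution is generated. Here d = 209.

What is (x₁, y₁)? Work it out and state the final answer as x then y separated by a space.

d=209: √d = [14; 2,5,3,2,3,5,2,28] (ℓ=8, even), read p_7/q_7
step 0: (14, 1)  from 14·(1,0) + (0,1)
…
step 2: (159, 11)  from 5·(29,2) + (14,1)
step 3: (506, 35)  from 3·(159,11) + (29,2)
step 4: (1171, 81)  from 2·(506,35) + (159,11)
step 5: (4019, 278)  from 3·(1171,81) + (506,35)
step 6: (21266, 1471)  from 5·(4019,278) + (1171,81)
step 7: (46551, 3220)  from 2·(21266,1471) + (4019,278)
(x₁, y₁) = (46551, 3220);  46551² − 209·3220² = 1 ✓

46551 3220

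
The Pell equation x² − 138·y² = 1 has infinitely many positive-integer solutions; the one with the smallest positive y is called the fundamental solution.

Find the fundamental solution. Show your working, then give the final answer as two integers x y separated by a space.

√138 → a₀=11, period (1,2,1,22); ℓ=4 even so k=3
a_0=11:  p_0=11·1+0=11,  q_0=11·0+1=1
…
a_2=2:  p_2=2·12+11=35,  q_2=2·1+1=3
a_3=1:  p_3=1·35+12=47,  q_3=1·3+1=4
fundamental: x₁=47, y₁=4  (since 2209 − 138·16 = 1)

47 4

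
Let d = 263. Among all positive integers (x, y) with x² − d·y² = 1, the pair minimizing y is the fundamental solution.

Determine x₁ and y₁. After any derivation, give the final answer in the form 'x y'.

139128 8579

d=263: √d = [16; 4,1,1,1,1,15,1,1,1,1,4,32] (ℓ=12, even), read p_11/q_11
i=0: a=16 ⇒ p=16, q=1
…
i=2: a=1 ⇒ p=81, q=5
…
i=4: a=1 ⇒ p=227, q=14
i=5: a=1 ⇒ p=373, q=23
i=6: a=15 ⇒ p=5822, q=359
i=7: a=1 ⇒ p=6195, q=382
i=8: a=1 ⇒ p=12017, q=741
i=9: a=1 ⇒ p=18212, q=1123
i=10: a=1 ⇒ p=30229, q=1864
i=11: a=4 ⇒ p=139128, q=8579
→ (139128, 8579).  Check: 139128²=19356600384, 263·8579²=19356600383, difference 1.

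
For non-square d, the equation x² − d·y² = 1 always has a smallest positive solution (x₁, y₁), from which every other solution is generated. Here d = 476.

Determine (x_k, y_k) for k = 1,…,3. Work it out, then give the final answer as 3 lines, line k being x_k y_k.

28799 1320
1658764801 76029360
95541534979199 4379139075960

[21; 1,4,2,10,2,4,1,42] for √476; ℓ=8 ⇒ convergent index 7
a_0=21:  p_0=21·1+0=21,  q_0=21·0+1=1
a_1=1:  p_1=1·21+1=22,  q_1=1·1+0=1
…
a_4=10:  p_4=10·240+109=2509,  q_4=10·11+5=115
a_5=2:  p_5=2·2509+240=5258,  q_5=2·115+11=241
a_6=4:  p_6=4·5258+2509=23541,  q_6=4·241+115=1079
a_7=1:  p_7=1·23541+5258=28799,  q_7=1·1079+241=1320
(x₁, y₁) = (28799, 1320);  28799² − 476·1320² = 1 ✓
k=2:  x_2 = 28799·28799+476·1320·1320 = 1658764801,  y_2 = 28799·1320+1320·28799 = 76029360
k=3:  x_3 = 28799·1658764801+476·1320·76029360 = 95541534979199,  y_3 = 28799·76029360+1320·1658764801 = 4379139075960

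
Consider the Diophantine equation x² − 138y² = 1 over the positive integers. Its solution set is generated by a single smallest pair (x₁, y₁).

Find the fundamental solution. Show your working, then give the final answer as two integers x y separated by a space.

√138 → a₀=11, period (1,2,1,22); ℓ=4 even so k=3
i=0: a=11 ⇒ p=11, q=1
i=1: a=1 ⇒ p=12, q=1
i=2: a=2 ⇒ p=35, q=3
i=3: a=1 ⇒ p=47, q=4
→ (47, 4).  Check: 47²=2209, 138·4²=2208, difference 1.

47 4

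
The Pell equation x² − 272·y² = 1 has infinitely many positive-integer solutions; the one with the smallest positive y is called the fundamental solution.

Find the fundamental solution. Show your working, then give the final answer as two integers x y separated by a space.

d=272: √d = [16; 2,32] (ℓ=2, even), read p_1/q_1
a_0=16:  p_0=16·1+0=16,  q_0=16·0+1=1
a_1=2:  p_1=2·16+1=33,  q_1=2·1+0=2
(x₁, y₁) = (33, 2);  33² − 272·2² = 1 ✓

33 2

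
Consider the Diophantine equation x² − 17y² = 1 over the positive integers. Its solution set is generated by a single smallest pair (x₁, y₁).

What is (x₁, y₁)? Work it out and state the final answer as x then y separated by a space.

d=17: √d = [4; 8] (ℓ=1, odd), read p_1/q_1
a_0=4:  p_0=4·1+0=4,  q_0=4·0+1=1
a_1=8:  p_1=8·4+1=33,  q_1=8·1+0=8
fundamental: x₁=33, y₁=8  (since 1089 − 17·64 = 1)

33 8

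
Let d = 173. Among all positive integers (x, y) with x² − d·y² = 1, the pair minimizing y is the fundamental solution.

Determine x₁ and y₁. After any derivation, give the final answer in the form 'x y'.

√173 = [13; 6,1,1,6,26, …], period ℓ=5 (odd) → k=9
step 0: (13, 1)  from 13·(1,0) + (0,1)
step 1: (79, 6)  from 6·(13,1) + (1,0)
step 2: (92, 7)  from 1·(79,6) + (13,1)
step 3: (171, 13)  from 1·(92,7) + (79,6)
…
step 5: (29239, 2223)  from 26·(1118,85) + (171,13)
step 6: (176552, 13423)  from 6·(29239,2223) + (1118,85)
…
step 8: (382343, 29069)  from 1·(205791,15646) + (176552,13423)
step 9: (2499849, 190060)  from 6·(382343,29069) + (205791,15646)
fundamental: x₁=2499849, y₁=190060  (since 6249245022801 − 173·36122803600 = 1)

2499849 190060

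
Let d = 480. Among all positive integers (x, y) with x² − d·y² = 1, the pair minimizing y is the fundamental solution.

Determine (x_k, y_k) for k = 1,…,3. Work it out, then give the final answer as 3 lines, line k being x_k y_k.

√480 → a₀=21, period (1,9,1,42); ℓ=4 even so k=3
step 0: (21, 1)  from 21·(1,0) + (0,1)
step 1: (22, 1)  from 1·(21,1) + (1,0)
step 2: (219, 10)  from 9·(22,1) + (21,1)
step 3: (241, 11)  from 1·(219,10) + (22,1)
fundamental: x₁=241, y₁=11  (since 58081 − 480·121 = 1)
n=2: (241,11)∘(241,11) = (241·241+480·11·11, 241·11+11·241) = (116161,5302)
n=3: (116161,5302)∘(241,11) = (241·116161+480·11·5302, 241·5302+11·116161) = (55989361,2555553)

241 11
116161 5302
55989361 2555553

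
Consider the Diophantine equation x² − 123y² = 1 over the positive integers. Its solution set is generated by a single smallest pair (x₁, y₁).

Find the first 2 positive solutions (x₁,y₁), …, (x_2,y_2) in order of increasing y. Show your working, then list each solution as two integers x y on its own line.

√123 = [11; 11,22, …], period ℓ=2 (even) → k=1
a_0=11:  p_0=11·1+0=11,  q_0=11·0+1=1
a_1=11:  p_1=11·11+1=122,  q_1=11·1+0=11
(x₁, y₁) = (122, 11);  122² − 123·11² = 1 ✓
(122+11√123)^2 = 29767 + 2684√123

122 11
29767 2684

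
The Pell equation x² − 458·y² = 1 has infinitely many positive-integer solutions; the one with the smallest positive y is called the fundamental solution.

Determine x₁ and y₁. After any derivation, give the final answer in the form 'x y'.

22899 1070

√458 → a₀=21, period (2,2,42); ℓ=3 odd so k=5
a_0=21:  p_0=21·1+0=21,  q_0=21·0+1=1
a_1=2:  p_1=2·21+1=43,  q_1=2·1+0=2
a_2=2:  p_2=2·43+21=107,  q_2=2·2+1=5
a_3=42:  p_3=42·107+43=4537,  q_3=42·5+2=212
a_4=2:  p_4=2·4537+107=9181,  q_4=2·212+5=429
a_5=2:  p_5=2·9181+4537=22899,  q_5=2·429+212=1070
→ (22899, 1070).  Check: 22899²=524364201, 458·1070²=524364200, difference 1.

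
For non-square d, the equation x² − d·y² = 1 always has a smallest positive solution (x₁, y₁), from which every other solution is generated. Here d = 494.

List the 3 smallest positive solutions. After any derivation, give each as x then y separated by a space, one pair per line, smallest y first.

73035 3286
10668222449 479986020
1558307253052395 70111557938114

d=494: √d = [22; 4,2,2,1,2,1,2,2,4,44] (ℓ=10, even), read p_9/q_9
a_0=22:  p_0=22·1+0=22,  q_0=22·0+1=1
a_1=4:  p_1=4·22+1=89,  q_1=4·1+0=4
a_2=2:  p_2=2·89+22=200,  q_2=2·4+1=9
a_3=2:  p_3=2·200+89=489,  q_3=2·9+4=22
…
a_5=2:  p_5=2·689+489=1867,  q_5=2·31+22=84
…
a_8=2:  p_8=2·6979+2556=16514,  q_8=2·314+115=743
a_9=4:  p_9=4·16514+6979=73035,  q_9=4·743+314=3286
(x₁, y₁) = (73035, 3286);  73035² − 494·3286² = 1 ✓
(x_2, y_2) = (73035·73035 + 494·3286·3286, 73035·3286 + 3286·73035) = (10668222449, 479986020)
(x_3, y_3) = (73035·10668222449 + 494·3286·479986020, 73035·479986020 + 3286·10668222449) = (1558307253052395, 70111557938114)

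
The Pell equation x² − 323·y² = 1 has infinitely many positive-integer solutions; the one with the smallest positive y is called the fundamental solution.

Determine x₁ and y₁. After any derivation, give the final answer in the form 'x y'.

18 1

[17; 1,34] for √323; ℓ=2 ⇒ convergent index 1
i=0: a=17 ⇒ p=17, q=1
i=1: a=1 ⇒ p=18, q=1
(x₁, y₁) = (18, 1);  18² − 323·1² = 1 ✓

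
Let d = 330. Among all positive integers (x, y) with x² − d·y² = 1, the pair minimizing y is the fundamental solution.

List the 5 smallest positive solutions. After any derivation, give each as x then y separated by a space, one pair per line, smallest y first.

109 6
23761 1308
5179789 285138
1129170241 62158776
246153932749 13550328030

d=330: √d = [18; 6,36] (ℓ=2, even), read p_1/q_1
k=0  a_k=18  p_k/q_k = 18/1
k=1  a_k=6  p_k/q_k = 109/6
→ (109, 6).  Check: 109²=11881, 330·6²=11880, difference 1.
k=2:  x_2 = 109·109+330·6·6 = 23761,  y_2 = 109·6+6·109 = 1308
k=3:  x_3 = 109·23761+330·6·1308 = 5179789,  y_3 = 109·1308+6·23761 = 285138
k=4:  x_4 = 109·5179789+330·6·285138 = 1129170241,  y_4 = 109·285138+6·5179789 = 62158776
k=5:  x_5 = 109·1129170241+330·6·62158776 = 246153932749,  y_5 = 109·62158776+6·1129170241 = 13550328030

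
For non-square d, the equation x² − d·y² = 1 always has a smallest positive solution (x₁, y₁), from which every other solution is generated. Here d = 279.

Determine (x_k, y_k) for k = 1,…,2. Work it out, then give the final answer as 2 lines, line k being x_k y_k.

1520 91
4620799 276640

√279 → a₀=16, period (1,2,2,1,2,2,1,32); ℓ=8 even so k=7
k=0  a_k=16  p_k/q_k = 16/1
k=1  a_k=1  p_k/q_k = 17/1
…
k=3  a_k=2  p_k/q_k = 117/7
…
k=5  a_k=2  p_k/q_k = 451/27
k=6  a_k=2  p_k/q_k = 1069/64
k=7  a_k=1  p_k/q_k = 1520/91
(x₁, y₁) = (1520, 91);  1520² − 279·91² = 1 ✓
n=2: (1520,91)∘(1520,91) = (1520·1520+279·91·91, 1520·91+91·1520) = (4620799,276640)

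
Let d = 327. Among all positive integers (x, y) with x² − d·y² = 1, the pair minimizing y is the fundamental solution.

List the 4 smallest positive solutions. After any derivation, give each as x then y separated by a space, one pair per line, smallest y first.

217 12
94177 5208
40872601 2260260
17738614657 980947632

[18; 12,36] for √327; ℓ=2 ⇒ convergent index 1
k=0  a_k=18  p_k/q_k = 18/1
k=1  a_k=12  p_k/q_k = 217/12
fundamental: x₁=217, y₁=12  (since 47089 − 327·144 = 1)
(x_2, y_2) = (217·217 + 327·12·12, 217·12 + 12·217) = (94177, 5208)
(x_3, y_3) = (217·94177 + 327·12·5208, 217·5208 + 12·94177) = (40872601, 2260260)
(x_4, y_4) = (217·40872601 + 327·12·2260260, 217·2260260 + 12·40872601) = (17738614657, 980947632)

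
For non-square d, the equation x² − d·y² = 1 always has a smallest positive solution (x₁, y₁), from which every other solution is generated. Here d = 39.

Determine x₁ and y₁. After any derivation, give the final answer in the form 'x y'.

d=39: √d = [6; 4,12] (ℓ=2, even), read p_1/q_1
a_0=6:  p_0=6·1+0=6,  q_0=6·0+1=1
a_1=4:  p_1=4·6+1=25,  q_1=4·1+0=4
→ (25, 4).  Check: 25²=625, 39·4²=624, difference 1.

25 4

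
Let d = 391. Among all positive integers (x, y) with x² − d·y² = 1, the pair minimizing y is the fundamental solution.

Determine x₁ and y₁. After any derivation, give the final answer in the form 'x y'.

7338680 371133

[19; 1,3,2,2,1,…,3,1,38] for √391; ℓ=16 ⇒ convergent index 15
step 0: (19, 1)  from 19·(1,0) + (0,1)
step 1: (20, 1)  from 1·(19,1) + (1,0)
step 2: (79, 4)  from 3·(20,1) + (19,1)
step 3: (178, 9)  from 2·(79,4) + (20,1)
…
step 5: (613, 31)  from 1·(435,22) + (178,9)
…
step 7: (2709, 137)  from 2·(1048,53) + (613,31)
…
step 9: (107747, 5449)  from 2·(52519,2656) + (2709,137)
…
step 13: (1660597, 83980)  from 2·(696292,35213) + (268013,13554)
step 14: (5678083, 287153)  from 3·(1660597,83980) + (696292,35213)
step 15: (7338680, 371133)  from 1·(5678083,287153) + (1660597,83980)
→ (7338680, 371133).  Check: 7338680²=53856224142400, 391·371133²=53856224142399, difference 1.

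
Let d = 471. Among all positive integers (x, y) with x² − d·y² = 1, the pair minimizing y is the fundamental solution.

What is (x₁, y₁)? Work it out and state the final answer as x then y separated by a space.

7838695 361188

√471 = [21; 1,2,2,1,3,…,2,1,42, …], period ℓ=14 (even) → k=13
i=0: a=21 ⇒ p=21, q=1
…
i=3: a=2 ⇒ p=152, q=7
…
i=8: a=4 ⇒ p=198665, q=9154
i=9: a=3 ⇒ p=644804, q=29711
i=10: a=1 ⇒ p=843469, q=38865
…
i=12: a=2 ⇒ p=5506953, q=253747
i=13: a=1 ⇒ p=7838695, q=361188
fundamental: x₁=7838695, y₁=361188  (since 61445139303025 − 471·130456771344 = 1)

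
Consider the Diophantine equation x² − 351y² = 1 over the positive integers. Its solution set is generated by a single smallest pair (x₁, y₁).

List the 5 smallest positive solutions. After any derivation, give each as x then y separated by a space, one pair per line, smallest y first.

62425 3332
7793761249 416000200
973051091875225 51937624966668
121485428812828080001 6484412476672499600
15167455786308534696249625 809578897660623950093332

√351 → a₀=18, period (1,2,1,3,2,2,2,3,1,2,1,36); ℓ=12 even so k=11
step 0: (18, 1)  from 18·(1,0) + (0,1)
step 1: (19, 1)  from 1·(18,1) + (1,0)
…
step 6: (1555, 83)  from 2·(637,34) + (281,15)
…
step 10: (45882, 2449)  from 2·(16543,883) + (12796,683)
step 11: (62425, 3332)  from 1·(45882,2449) + (16543,883)
fundamental: x₁=62425, y₁=3332  (since 3896880625 − 351·11102224 = 1)
n=2: (62425,3332)∘(62425,3332) = (62425·62425+351·3332·3332, 62425·3332+3332·62425) = (7793761249,416000200)
n=3: (7793761249,416000200)∘(62425,3332) = (62425·7793761249+351·3332·416000200, 62425·416000200+3332·7793761249) = (973051091875225,51937624966668)
n=4: (973051091875225,51937624966668)∘(62425,3332) = (62425·973051091875225+351·3332·51937624966668, 62425·51937624966668+3332·973051091875225) = (121485428812828080001,6484412476672499600)
n=5: (121485428812828080001,6484412476672499600)∘(62425,3332) = (62425·121485428812828080001+351·3332·6484412476672499600, 62425·6484412476672499600+3332·121485428812828080001) = (15167455786308534696249625,809578897660623950093332)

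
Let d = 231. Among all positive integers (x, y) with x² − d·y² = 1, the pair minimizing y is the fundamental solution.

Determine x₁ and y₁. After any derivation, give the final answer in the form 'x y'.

[15; 5,30] for √231; ℓ=2 ⇒ convergent index 1
k=0  a_k=15  p_k/q_k = 15/1
k=1  a_k=5  p_k/q_k = 76/5
fundamental: x₁=76, y₁=5  (since 5776 − 231·25 = 1)

76 5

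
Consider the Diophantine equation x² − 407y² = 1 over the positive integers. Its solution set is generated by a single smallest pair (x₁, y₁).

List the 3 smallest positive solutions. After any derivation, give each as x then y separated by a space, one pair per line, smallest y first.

2663 132
14183137 703032
75539384999 3744348300

[20; 5,1,2,1,5,40] for √407; ℓ=6 ⇒ convergent index 5
step 0: (20, 1)  from 20·(1,0) + (0,1)
step 1: (101, 5)  from 5·(20,1) + (1,0)
step 2: (121, 6)  from 1·(101,5) + (20,1)
…
step 4: (464, 23)  from 1·(343,17) + (121,6)
step 5: (2663, 132)  from 5·(464,23) + (343,17)
fundamental: x₁=2663, y₁=132  (since 7091569 − 407·17424 = 1)
k=2:  x_2 = 2663·2663+407·132·132 = 14183137,  y_2 = 2663·132+132·2663 = 703032
k=3:  x_3 = 2663·14183137+407·132·703032 = 75539384999,  y_3 = 2663·703032+132·14183137 = 3744348300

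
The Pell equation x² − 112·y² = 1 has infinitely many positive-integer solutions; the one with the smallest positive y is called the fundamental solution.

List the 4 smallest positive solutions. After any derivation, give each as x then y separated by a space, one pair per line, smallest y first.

[10; 1,1,2,1,1,20] for √112; ℓ=6 ⇒ convergent index 5
k=0  a_k=10  p_k/q_k = 10/1
k=1  a_k=1  p_k/q_k = 11/1
…
k=4  a_k=1  p_k/q_k = 74/7
k=5  a_k=1  p_k/q_k = 127/12
fundamental: x₁=127, y₁=12  (since 16129 − 112·144 = 1)
n=2: (127,12)∘(127,12) = (127·127+112·12·12, 127·12+12·127) = (32257,3048)
n=3: (32257,3048)∘(127,12) = (127·32257+112·12·3048, 127·3048+12·32257) = (8193151,774180)
n=4: (8193151,774180)∘(127,12) = (127·8193151+112·12·774180, 127·774180+12·8193151) = (2081028097,196638672)

127 12
32257 3048
8193151 774180
2081028097 196638672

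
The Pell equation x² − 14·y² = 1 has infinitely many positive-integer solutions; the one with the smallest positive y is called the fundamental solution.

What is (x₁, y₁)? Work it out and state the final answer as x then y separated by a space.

[3; 1,2,1,6] for √14; ℓ=4 ⇒ convergent index 3
a_0=3:  p_0=3·1+0=3,  q_0=3·0+1=1
…
a_2=2:  p_2=2·4+3=11,  q_2=2·1+1=3
a_3=1:  p_3=1·11+4=15,  q_3=1·3+1=4
→ (15, 4).  Check: 15²=225, 14·4²=224, difference 1.

15 4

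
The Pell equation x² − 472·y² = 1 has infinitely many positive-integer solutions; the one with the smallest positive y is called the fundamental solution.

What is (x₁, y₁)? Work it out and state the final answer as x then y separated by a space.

306917 14127

√472 → a₀=21, period (1,2,1,1,1,…,2,1,42); ℓ=14 even so k=13
k=0  a_k=21  p_k/q_k = 21/1
k=1  a_k=1  p_k/q_k = 22/1
k=2  a_k=2  p_k/q_k = 65/3
k=3  a_k=1  p_k/q_k = 87/4
k=4  a_k=1  p_k/q_k = 152/7
k=5  a_k=1  p_k/q_k = 239/11
k=6  a_k=4  p_k/q_k = 1108/51
…
k=9  a_k=1  p_k/q_k = 30003/1381
k=10  a_k=1  p_k/q_k = 54227/2496
k=11  a_k=1  p_k/q_k = 84230/3877
k=12  a_k=2  p_k/q_k = 222687/10250
k=13  a_k=1  p_k/q_k = 306917/14127
fundamental: x₁=306917, y₁=14127  (since 94198044889 − 472·199572129 = 1)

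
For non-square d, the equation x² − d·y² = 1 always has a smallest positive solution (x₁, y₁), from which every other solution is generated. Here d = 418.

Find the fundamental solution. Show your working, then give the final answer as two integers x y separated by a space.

√418 → a₀=20, period (2,4,20,4,2,40); ℓ=6 even so k=5
i=0: a=20 ⇒ p=20, q=1
i=1: a=2 ⇒ p=41, q=2
i=2: a=4 ⇒ p=184, q=9
i=3: a=20 ⇒ p=3721, q=182
i=4: a=4 ⇒ p=15068, q=737
i=5: a=2 ⇒ p=33857, q=1656
→ (33857, 1656).  Check: 33857²=1146296449, 418·1656²=1146296448, difference 1.

33857 1656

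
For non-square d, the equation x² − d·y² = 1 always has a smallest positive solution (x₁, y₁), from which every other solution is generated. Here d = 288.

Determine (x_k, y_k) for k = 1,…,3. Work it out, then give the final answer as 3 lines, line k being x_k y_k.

√288 = [16; 1,32, …], period ℓ=2 (even) → k=1
a_0=16:  p_0=16·1+0=16,  q_0=16·0+1=1
a_1=1:  p_1=1·16+1=17,  q_1=1·1+0=1
(x₁, y₁) = (17, 1);  17² − 288·1² = 1 ✓
(x_2, y_2) = (17·17 + 288·1·1, 17·1 + 1·17) = (577, 34)
(x_3, y_3) = (17·577 + 288·1·34, 17·34 + 1·577) = (19601, 1155)

17 1
577 34
19601 1155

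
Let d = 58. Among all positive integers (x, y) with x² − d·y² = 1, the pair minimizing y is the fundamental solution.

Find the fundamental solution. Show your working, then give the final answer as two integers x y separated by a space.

19603 2574

[7; 1,1,1,1,1,1,14] for √58; ℓ=7 ⇒ convergent index 13
k=0  a_k=7  p_k/q_k = 7/1
…
k=3  a_k=1  p_k/q_k = 23/3
k=4  a_k=1  p_k/q_k = 38/5
k=5  a_k=1  p_k/q_k = 61/8
k=6  a_k=1  p_k/q_k = 99/13
k=7  a_k=14  p_k/q_k = 1447/190
…
k=9  a_k=1  p_k/q_k = 2993/393
k=10  a_k=1  p_k/q_k = 4539/596
…
k=12  a_k=1  p_k/q_k = 12071/1585
k=13  a_k=1  p_k/q_k = 19603/2574
(x₁, y₁) = (19603, 2574);  19603² − 58·2574² = 1 ✓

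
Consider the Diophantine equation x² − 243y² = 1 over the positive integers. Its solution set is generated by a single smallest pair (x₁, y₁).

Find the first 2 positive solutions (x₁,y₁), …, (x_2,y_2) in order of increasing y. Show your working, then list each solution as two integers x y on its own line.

[15; 1,1,2,3,15,3,2,1,1,30] for √243; ℓ=10 ⇒ convergent index 9
step 0: (15, 1)  from 15·(1,0) + (0,1)
…
step 4: (265, 17)  from 3·(78,5) + (31,2)
…
step 6: (12424, 797)  from 3·(4053,260) + (265,17)
step 7: (28901, 1854)  from 2·(12424,797) + (4053,260)
step 8: (41325, 2651)  from 1·(28901,1854) + (12424,797)
step 9: (70226, 4505)  from 1·(41325,2651) + (28901,1854)
fundamental: x₁=70226, y₁=4505  (since 4931691076 − 243·20295025 = 1)
(70226+4505√243)^2 = 9863382151 + 632736260√243

70226 4505
9863382151 632736260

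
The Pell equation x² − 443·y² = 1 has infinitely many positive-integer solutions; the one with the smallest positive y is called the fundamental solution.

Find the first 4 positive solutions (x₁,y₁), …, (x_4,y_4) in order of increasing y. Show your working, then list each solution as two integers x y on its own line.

442 21
390727 18564
345402226 16410555
305335177057 14506912056

√443 → a₀=21, period (21,42); ℓ=2 even so k=1
a_0=21:  p_0=21·1+0=21,  q_0=21·0+1=1
a_1=21:  p_1=21·21+1=442,  q_1=21·1+0=21
→ (442, 21).  Check: 442²=195364, 443·21²=195363, difference 1.
(442+21√443)^2 = 390727 + 18564√443
(442+21√443)^3 = 345402226 + 16410555√443
(442+21√443)^4 = 305335177057 + 14506912056√443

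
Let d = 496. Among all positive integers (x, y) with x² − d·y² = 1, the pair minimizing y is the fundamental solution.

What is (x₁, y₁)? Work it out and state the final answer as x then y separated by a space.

4620799 207480

[22; 3,1,2,4,1,…,1,3,44] for √496; ℓ=16 ⇒ convergent index 15
a_0=22:  p_0=22·1+0=22,  q_0=22·0+1=1
…
a_4=4:  p_4=4·245+89=1069,  q_4=4·11+4=48
a_5=1:  p_5=1·1069+245=1314,  q_5=1·48+11=59
…
a_7=2:  p_7=2·2383+1314=6080,  q_7=2·107+59=273
…
a_10=1:  p_10=1·35166+14543=49709,  q_10=1·1579+653=2232
a_11=1:  p_11=1·49709+35166=84875,  q_11=1·2232+1579=3811
…
a_13=2:  p_13=2·389209+84875=863293,  q_13=2·17476+3811=38763
a_14=1:  p_14=1·863293+389209=1252502,  q_14=1·38763+17476=56239
a_15=3:  p_15=3·1252502+863293=4620799,  q_15=3·56239+38763=207480
→ (4620799, 207480).  Check: 4620799²=21351783398401, 496·207480²=21351783398400, difference 1.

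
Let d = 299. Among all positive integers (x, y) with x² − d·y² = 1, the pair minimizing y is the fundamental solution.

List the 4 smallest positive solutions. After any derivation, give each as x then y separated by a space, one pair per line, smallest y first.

√299 → a₀=17, period (3,2,3,34); ℓ=4 even so k=3
i=0: a=17 ⇒ p=17, q=1
i=1: a=3 ⇒ p=52, q=3
i=2: a=2 ⇒ p=121, q=7
i=3: a=3 ⇒ p=415, q=24
(x₁, y₁) = (415, 24);  415² − 299·24² = 1 ✓
k=2:  x_2 = 415·415+299·24·24 = 344449,  y_2 = 415·24+24·415 = 19920
k=3:  x_3 = 415·344449+299·24·19920 = 285892255,  y_3 = 415·19920+24·344449 = 16533576
k=4:  x_4 = 415·285892255+299·24·16533576 = 237290227201,  y_4 = 415·16533576+24·285892255 = 13722848160

415 24
344449 19920
285892255 16533576
237290227201 13722848160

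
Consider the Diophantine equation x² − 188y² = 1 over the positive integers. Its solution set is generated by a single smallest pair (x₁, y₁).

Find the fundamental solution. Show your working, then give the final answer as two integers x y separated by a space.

4607 336

[13; 1,2,2,6,2,2,1,26] for √188; ℓ=8 ⇒ convergent index 7
step 0: (13, 1)  from 13·(1,0) + (0,1)
…
step 2: (41, 3)  from 2·(14,1) + (13,1)
…
step 4: (617, 45)  from 6·(96,7) + (41,3)
…
step 6: (3277, 239)  from 2·(1330,97) + (617,45)
step 7: (4607, 336)  from 1·(3277,239) + (1330,97)
fundamental: x₁=4607, y₁=336  (since 21224449 − 188·112896 = 1)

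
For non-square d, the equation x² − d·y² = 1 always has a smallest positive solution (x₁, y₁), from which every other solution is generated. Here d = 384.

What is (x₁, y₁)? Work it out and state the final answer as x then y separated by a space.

d=384: √d = [19; 1,1,2,9,2,1,1,38] (ℓ=8, even), read p_7/q_7
a_0=19:  p_0=19·1+0=19,  q_0=19·0+1=1
a_1=1:  p_1=1·19+1=20,  q_1=1·1+0=1
…
a_4=9:  p_4=9·98+39=921,  q_4=9·5+2=47
a_5=2:  p_5=2·921+98=1940,  q_5=2·47+5=99
a_6=1:  p_6=1·1940+921=2861,  q_6=1·99+47=146
a_7=1:  p_7=1·2861+1940=4801,  q_7=1·146+99=245
(x₁, y₁) = (4801, 245);  4801² − 384·245² = 1 ✓

4801 245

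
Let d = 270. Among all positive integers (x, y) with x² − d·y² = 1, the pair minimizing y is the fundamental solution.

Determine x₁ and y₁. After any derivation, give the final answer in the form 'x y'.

5291 322

[16; 2,3,6,3,2,32] for √270; ℓ=6 ⇒ convergent index 5
i=0: a=16 ⇒ p=16, q=1
…
i=4: a=3 ⇒ p=2284, q=139
i=5: a=2 ⇒ p=5291, q=322
fundamental: x₁=5291, y₁=322  (since 27994681 − 270·103684 = 1)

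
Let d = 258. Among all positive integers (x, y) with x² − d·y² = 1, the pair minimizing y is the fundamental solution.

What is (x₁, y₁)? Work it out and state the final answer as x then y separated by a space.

d=258: √d = [16; 16,32] (ℓ=2, even), read p_1/q_1
k=0  a_k=16  p_k/q_k = 16/1
k=1  a_k=16  p_k/q_k = 257/16
(x₁, y₁) = (257, 16);  257² − 258·16² = 1 ✓

257 16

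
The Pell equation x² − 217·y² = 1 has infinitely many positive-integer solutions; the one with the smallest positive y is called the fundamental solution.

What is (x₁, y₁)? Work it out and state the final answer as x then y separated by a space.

3844063 260952

√217 = [14; 1,2,1,2,1,…,2,1,28, …], period ℓ=16 (even) → k=15
i=0: a=14 ⇒ p=14, q=1
i=1: a=1 ⇒ p=15, q=1
i=2: a=2 ⇒ p=44, q=3
i=3: a=1 ⇒ p=59, q=4
i=4: a=2 ⇒ p=162, q=11
i=5: a=1 ⇒ p=221, q=15
…
i=7: a=9 ⇒ p=3668, q=249
…
i=9: a=9 ⇒ p=139163, q=9447
i=10: a=1 ⇒ p=154218, q=10469
…
i=13: a=1 ⇒ p=1034361, q=70217
i=14: a=2 ⇒ p=2809702, q=190735
i=15: a=1 ⇒ p=3844063, q=260952
→ (3844063, 260952).  Check: 3844063²=14776820347969, 217·260952²=14776820347968, difference 1.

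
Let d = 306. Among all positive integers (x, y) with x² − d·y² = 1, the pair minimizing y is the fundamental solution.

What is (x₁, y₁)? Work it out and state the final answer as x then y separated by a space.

√306 → a₀=17, period (2,34); ℓ=2 even so k=1
step 0: (17, 1)  from 17·(1,0) + (0,1)
step 1: (35, 2)  from 2·(17,1) + (1,0)
→ (35, 2).  Check: 35²=1225, 306·2²=1224, difference 1.

35 2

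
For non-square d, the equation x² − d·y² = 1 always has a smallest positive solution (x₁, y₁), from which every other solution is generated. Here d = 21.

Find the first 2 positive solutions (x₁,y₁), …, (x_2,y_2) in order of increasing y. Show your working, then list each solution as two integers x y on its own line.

d=21: √d = [4; 1,1,2,1,1,8] (ℓ=6, even), read p_5/q_5
step 0: (4, 1)  from 4·(1,0) + (0,1)
step 1: (5, 1)  from 1·(4,1) + (1,0)
…
step 3: (23, 5)  from 2·(9,2) + (5,1)
step 4: (32, 7)  from 1·(23,5) + (9,2)
step 5: (55, 12)  from 1·(32,7) + (23,5)
fundamental: x₁=55, y₁=12  (since 3025 − 21·144 = 1)
(55+12√21)^2 = 6049 + 1320√21

55 12
6049 1320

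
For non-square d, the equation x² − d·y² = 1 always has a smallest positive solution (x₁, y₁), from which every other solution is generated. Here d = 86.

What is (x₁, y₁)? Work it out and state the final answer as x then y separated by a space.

10405 1122

d=86: √d = [9; 3,1,1,1,8,1,1,1,3,18] (ℓ=10, even), read p_9/q_9
k=0  a_k=9  p_k/q_k = 9/1
…
k=2  a_k=1  p_k/q_k = 37/4
…
k=4  a_k=1  p_k/q_k = 102/11
k=5  a_k=8  p_k/q_k = 881/95
…
k=7  a_k=1  p_k/q_k = 1864/201
k=8  a_k=1  p_k/q_k = 2847/307
k=9  a_k=3  p_k/q_k = 10405/1122
fundamental: x₁=10405, y₁=1122  (since 108264025 − 86·1258884 = 1)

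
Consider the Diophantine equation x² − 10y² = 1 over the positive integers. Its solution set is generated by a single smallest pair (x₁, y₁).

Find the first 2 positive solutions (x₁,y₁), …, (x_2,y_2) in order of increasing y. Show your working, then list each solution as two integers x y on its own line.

[3; 6] for √10; ℓ=1 ⇒ convergent index 1
k=0  a_k=3  p_k/q_k = 3/1
k=1  a_k=6  p_k/q_k = 19/6
fundamental: x₁=19, y₁=6  (since 361 − 10·36 = 1)
n=2: (19,6)∘(19,6) = (19·19+10·6·6, 19·6+6·19) = (721,228)

19 6
721 228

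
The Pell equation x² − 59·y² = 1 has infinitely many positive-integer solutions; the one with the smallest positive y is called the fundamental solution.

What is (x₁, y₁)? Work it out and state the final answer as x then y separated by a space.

530 69

√59 = [7; 1,2,7,2,1,14, …], period ℓ=6 (even) → k=5
step 0: (7, 1)  from 7·(1,0) + (0,1)
…
step 4: (361, 47)  from 2·(169,22) + (23,3)
step 5: (530, 69)  from 1·(361,47) + (169,22)
(x₁, y₁) = (530, 69);  530² − 59·69² = 1 ✓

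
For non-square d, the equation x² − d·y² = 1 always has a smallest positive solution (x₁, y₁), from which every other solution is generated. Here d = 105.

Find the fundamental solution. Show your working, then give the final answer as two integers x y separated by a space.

41 4

√105 = [10; 4,20, …], period ℓ=2 (even) → k=1
step 0: (10, 1)  from 10·(1,0) + (0,1)
step 1: (41, 4)  from 4·(10,1) + (1,0)
(x₁, y₁) = (41, 4);  41² − 105·4² = 1 ✓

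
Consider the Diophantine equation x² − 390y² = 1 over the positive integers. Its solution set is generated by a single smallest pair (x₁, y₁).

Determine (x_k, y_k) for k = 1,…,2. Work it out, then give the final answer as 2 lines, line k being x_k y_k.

79 4
12481 632

√390 = [19; 1,2,1,38, …], period ℓ=4 (even) → k=3
a_0=19:  p_0=19·1+0=19,  q_0=19·0+1=1
…
a_2=2:  p_2=2·20+19=59,  q_2=2·1+1=3
a_3=1:  p_3=1·59+20=79,  q_3=1·3+1=4
→ (79, 4).  Check: 79²=6241, 390·4²=6240, difference 1.
(79+4√390)^2 = 12481 + 632√390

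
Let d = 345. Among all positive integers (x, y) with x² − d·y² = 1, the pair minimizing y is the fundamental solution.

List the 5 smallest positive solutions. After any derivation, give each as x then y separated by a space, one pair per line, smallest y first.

6761 364
91422241 4922008
1236211536041 66555391812
16716052298924161 899962003159856
226034457949840969001 12169286140172181020

d=345: √d = [18; 1,1,2,1,6,1,2,1,1,36] (ℓ=10, even), read p_9/q_9
k=0  a_k=18  p_k/q_k = 18/1
k=1  a_k=1  p_k/q_k = 19/1
k=2  a_k=1  p_k/q_k = 37/2
…
k=4  a_k=1  p_k/q_k = 130/7
…
k=6  a_k=1  p_k/q_k = 1003/54
k=7  a_k=2  p_k/q_k = 2879/155
k=8  a_k=1  p_k/q_k = 3882/209
k=9  a_k=1  p_k/q_k = 6761/364
(x₁, y₁) = (6761, 364);  6761² − 345·364² = 1 ✓
n=2: (6761,364)∘(6761,364) = (6761·6761+345·364·364, 6761·364+364·6761) = (91422241,4922008)
n=3: (91422241,4922008)∘(6761,364) = (6761·91422241+345·364·4922008, 6761·4922008+364·91422241) = (1236211536041,66555391812)
n=4: (1236211536041,66555391812)∘(6761,364) = (6761·1236211536041+345·364·66555391812, 6761·66555391812+364·1236211536041) = (16716052298924161,899962003159856)
n=5: (16716052298924161,899962003159856)∘(6761,364) = (6761·16716052298924161+345·364·899962003159856, 6761·899962003159856+364·16716052298924161) = (226034457949840969001,12169286140172181020)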